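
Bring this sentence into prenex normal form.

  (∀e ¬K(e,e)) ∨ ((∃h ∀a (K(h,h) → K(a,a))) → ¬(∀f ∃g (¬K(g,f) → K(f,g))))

∀e ∀h ∃a ∃f ∀g (¬K(e,e) ∨ K(h,h) ∧ ¬K(a,a) ∨ ¬K(g,f) ∧ ¬K(f,g))

Rewrite implications/biconditionals: A → B as ¬A ∨ B.
  (∀e ¬K(e,e)) ∨ ¬(∃h ∀a (¬K(h,h) ∨ K(a,a))) ∨ ¬(∀f ∃g (¬¬K(g,f) ∨ K(f,g)))
Move each ¬ inward, flipping quantifiers it crosses:
  (∀e ¬K(e,e)) ∨ (∀h ∃a (K(h,h) ∧ ¬K(a,a))) ∨ (∃f ∀g (¬K(g,f) ∧ ¬K(f,g)))
Extract every quantifier outward, since the variables are now distinct and don't occur free across branches:
  ∀e ∀h ∃a ∃f ∀g (¬K(e,e) ∨ K(h,h) ∧ ¬K(a,a) ∨ ¬K(g,f) ∧ ¬K(f,g))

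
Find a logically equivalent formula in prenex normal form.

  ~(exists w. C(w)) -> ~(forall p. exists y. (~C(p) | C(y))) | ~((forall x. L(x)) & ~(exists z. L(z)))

Eliminate → and ↔ using ¬ and ∨.
  ~~(exists w. C(w)) | ~(forall p. exists y. (~C(p) | C(y))) | ~((forall x. L(x)) & ~(exists z. L(z)))
Move each ¬ inward, flipping quantifiers it crosses:
  (exists w. C(w)) | (exists p. forall y. (C(p) & ~C(y))) | (exists x. ~L(x)) | (exists z. L(z))
All bound variables are already distinct, so no renaming is needed.
Extract every quantifier outward, since the variables are now distinct and don't occur free across branches:
  exists w. exists p. forall y. exists x. exists z. (C(w) | C(p) & ~C(y) | ~L(x) | L(z))

exists w. exists p. forall y. exists x. exists z. (C(w) | C(p) & ~C(y) | ~L(x) | L(z))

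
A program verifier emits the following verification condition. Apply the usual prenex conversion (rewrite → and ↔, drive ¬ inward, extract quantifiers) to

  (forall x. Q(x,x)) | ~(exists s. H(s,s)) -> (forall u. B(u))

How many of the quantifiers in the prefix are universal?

1

First replace A → B with ¬A ∨ B.
  ~((forall x. Q(x,x)) | ~(exists s. H(s,s))) | (forall u. B(u))
Push ¬ through the quantifiers and connectives to reach negation normal form:
  (exists x. ~Q(x,x)) & (exists s. H(s,s)) | (forall u. B(u))
Extract every quantifier outward, since the variables are now distinct and don't occur free across branches:
  exists x. exists s. forall u. (~Q(x,x) & H(s,s) | B(u))
The prefix is exists x exists s forall u: 1 universal, 2 existential.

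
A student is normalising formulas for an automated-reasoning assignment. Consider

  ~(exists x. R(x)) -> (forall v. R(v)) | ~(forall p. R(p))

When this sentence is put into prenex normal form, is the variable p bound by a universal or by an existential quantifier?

Rewrite implications/biconditionals: A → B as ¬A ∨ B.
  ~~(exists x. R(x)) | (forall v. R(v)) | ~(forall p. R(p))
Push ¬ through the quantifiers and connectives to reach negation normal form:
  (exists x. R(x)) | (forall v. R(v)) | (exists p. ~R(p))
Finally move all quantifiers to the prefix:
  exists x. forall v. exists p. (R(x) | R(v) | ~R(p))
The quantifier forall p sits under an odd number of negations (counting the antecedent side of each →), so it flips to exists p.

existential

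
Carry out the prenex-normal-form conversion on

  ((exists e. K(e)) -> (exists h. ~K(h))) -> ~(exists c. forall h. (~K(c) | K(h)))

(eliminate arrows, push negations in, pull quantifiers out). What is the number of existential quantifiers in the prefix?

2

Rewrite implications/biconditionals: A → B as ¬A ∨ B.
  ~(~(exists e. K(e)) | (exists h. ~K(h))) | ~(exists c. forall h. (~K(c) | K(h)))
Drive negations inward (¬∀x A ≡ ∃x ¬A, ¬∃x A ≡ ∀x ¬A, De Morgan for ∧/∨):
  (exists e. K(e)) & (forall h. K(h)) | (forall c. exists h. (K(c) & ~K(h)))
Give each quantifier a distinct variable: h↦v1.
  (exists e. K(e)) & (forall h. K(h)) | (forall c. exists v1. (K(c) & ~K(v1)))
Extract every quantifier outward, since the variables are now distinct and don't occur free across branches:
  exists e. forall h. forall c. exists v1. (K(e) & K(h) | K(c) & ~K(v1))
The prefix is exists e forall h forall c exists v1: 2 universal, 2 existential.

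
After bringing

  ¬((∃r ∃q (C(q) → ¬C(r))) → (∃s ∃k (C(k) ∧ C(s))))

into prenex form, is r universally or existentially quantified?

Rewrite implications/biconditionals: A → B as ¬A ∨ B.
  ¬(¬(∃r ∃q (¬C(q) ∨ ¬C(r))) ∨ (∃s ∃k (C(k) ∧ C(s))))
Push ¬ through the quantifiers and connectives to reach negation normal form:
  (∃r ∃q (¬C(q) ∨ ¬C(r))) ∧ (∀s ∀k (¬C(k) ∨ ¬C(s)))
Pull the quantifiers to the front (each side's bound variable is not free in the other side):
  ∃r ∃q ∀s ∀k ((¬C(q) ∨ ¬C(r)) ∧ (¬C(k) ∨ ¬C(s)))
The quantifier ∃r sits under an even number of negations (counting the antecedent side of each →), so it remains existential.

existential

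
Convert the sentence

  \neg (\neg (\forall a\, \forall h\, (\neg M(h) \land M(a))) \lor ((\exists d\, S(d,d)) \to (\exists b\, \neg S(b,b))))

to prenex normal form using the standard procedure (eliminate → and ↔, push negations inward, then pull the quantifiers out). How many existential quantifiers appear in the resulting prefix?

1

Rewrite implications/biconditionals: A → B as ¬A ∨ B.
  \neg (\neg (\forall a\, \forall h\, (\neg M(h) \land M(a))) \lor \neg (\exists d\, S(d,d)) \lor (\exists b\, \neg S(b,b)))
Push ¬ through the quantifiers and connectives to reach negation normal form:
  (\forall a\, \forall h\, (\neg M(h) \land M(a))) \land (\exists d\, S(d,d)) \land (\forall b\, S(b,b))
All bound variables are already distinct, so no renaming is needed.
Finally move all quantifiers to the prefix:
  \forall a\, \forall h\, \exists d\, \forall b\, (\neg M(h) \land M(a) \land S(d,d) \land S(b,b))
The prefix is \forall a \forall h \exists d \forall b: 3 universal, 1 existential.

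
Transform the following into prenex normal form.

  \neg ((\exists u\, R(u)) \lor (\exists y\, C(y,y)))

Push ¬ through the quantifiers and connectives to reach negation normal form:
  (\forall u\, \neg R(u)) \land (\forall y\, \neg C(y,y))
All bound variables are already distinct, so no renaming is needed.
Extract every quantifier outward, since the variables are now distinct and don't occur free across branches:
  \forall u\, \forall y\, (\neg R(u) \land \neg C(y,y))

\forall u\, \forall y\, (\neg R(u) \land \neg C(y,y))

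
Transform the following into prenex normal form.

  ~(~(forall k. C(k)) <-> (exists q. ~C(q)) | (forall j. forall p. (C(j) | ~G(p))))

Eliminate → and ↔ using ¬ and ∨; A ↔ B as (¬A ∨ B) ∧ (¬B ∨ A).
  ~((~~(forall k. C(k)) | (exists q. ~C(q)) | (forall j. forall p. (C(j) | ~G(p)))) & (~((exists q. ~C(q)) | (forall j. forall p. (C(j) | ~G(p)))) | ~(forall k. C(k))))
Move each ¬ inward, flipping quantifiers it crosses:
  (exists k. ~C(k)) & (forall q. C(q)) & (exists j. exists p. (~C(j) & G(p))) | ((exists q. ~C(q)) | (forall j. forall p. (C(j) | ~G(p)))) & (forall k. C(k))
Standardize variables apart so no two quantifiers bind the same name: q↦w1, j↦a, p↦c, k↦z1.
  (exists k. ~C(k)) & (forall q. C(q)) & (exists j. exists p. (~C(j) & G(p))) | ((exists w1. ~C(w1)) | (forall a. forall c. (C(a) | ~G(c)))) & (forall z1. C(z1))
Finally move all quantifiers to the prefix:
  exists k. forall q. exists j. exists p. exists w1. forall a. forall c. forall z1. (~C(k) & C(q) & ~C(j) & G(p) | (~C(w1) | C(a) | ~G(c)) & C(z1))

exists k. forall q. exists j. exists p. exists w1. forall a. forall c. forall z1. (~C(k) & C(q) & ~C(j) & G(p) | (~C(w1) | C(a) | ~G(c)) & C(z1))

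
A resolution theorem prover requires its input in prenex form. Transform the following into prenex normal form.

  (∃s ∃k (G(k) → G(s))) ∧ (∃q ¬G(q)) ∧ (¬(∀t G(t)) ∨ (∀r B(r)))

Eliminate → and ↔ using ¬ and ∨.
  (∃s ∃k (¬G(k) ∨ G(s))) ∧ (∃q ¬G(q)) ∧ (¬(∀t G(t)) ∨ (∀r B(r)))
Move each ¬ inward, flipping quantifiers it crosses:
  (∃s ∃k (¬G(k) ∨ G(s))) ∧ (∃q ¬G(q)) ∧ ((∃t ¬G(t)) ∨ (∀r B(r)))
Extract every quantifier outward, since the variables are now distinct and don't occur free across branches:
  ∃s ∃k ∃q ∃t ∀r ((¬G(k) ∨ G(s)) ∧ ¬G(q) ∧ (¬G(t) ∨ B(r)))

∃s ∃k ∃q ∃t ∀r ((¬G(k) ∨ G(s)) ∧ ¬G(q) ∧ (¬G(t) ∨ B(r)))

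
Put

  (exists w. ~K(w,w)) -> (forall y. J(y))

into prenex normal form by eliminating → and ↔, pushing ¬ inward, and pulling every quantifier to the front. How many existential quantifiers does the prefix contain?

Rewrite implications/biconditionals: A → B as ¬A ∨ B.
  ~(exists w. ~K(w,w)) | (forall y. J(y))
Push ¬ through the quantifiers and connectives to reach negation normal form:
  (forall w. K(w,w)) | (forall y. J(y))
Finally move all quantifiers to the prefix:
  forall w. forall y. (K(w,w) | J(y))
The prefix is forall w forall y: 2 universal, 0 existential.

0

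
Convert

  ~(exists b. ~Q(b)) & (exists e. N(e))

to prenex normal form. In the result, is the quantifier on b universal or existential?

universal

Drive negations inward (¬∀x A ≡ ∃x ¬A, ¬∃x A ≡ ∀x ¬A, De Morgan for ∧/∨):
  (forall b. Q(b)) & (exists e. N(e))
All bound variables are already distinct, so no renaming is needed.
Pull the quantifiers to the front (each side's bound variable is not free in the other side):
  forall b. exists e. (Q(b) & N(e))
The quantifier exists b sits under an odd number of negations, so it flips to forall b.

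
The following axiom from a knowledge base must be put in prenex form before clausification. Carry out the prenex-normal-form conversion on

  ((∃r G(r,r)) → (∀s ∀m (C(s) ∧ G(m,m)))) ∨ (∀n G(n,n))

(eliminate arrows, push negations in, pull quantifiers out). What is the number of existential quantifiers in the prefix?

0

Rewrite implications/biconditionals: A → B as ¬A ∨ B.
  ¬(∃r G(r,r)) ∨ (∀s ∀m (C(s) ∧ G(m,m))) ∨ (∀n G(n,n))
Drive negations inward (¬∀x A ≡ ∃x ¬A, ¬∃x A ≡ ∀x ¬A, De Morgan for ∧/∨):
  (∀r ¬G(r,r)) ∨ (∀s ∀m (C(s) ∧ G(m,m))) ∨ (∀n G(n,n))
Extract every quantifier outward, since the variables are now distinct and don't occur free across branches:
  ∀r ∀s ∀m ∀n (¬G(r,r) ∨ C(s) ∧ G(m,m) ∨ G(n,n))
The prefix is ∀r ∀s ∀m ∀n: 4 universal, 0 existential.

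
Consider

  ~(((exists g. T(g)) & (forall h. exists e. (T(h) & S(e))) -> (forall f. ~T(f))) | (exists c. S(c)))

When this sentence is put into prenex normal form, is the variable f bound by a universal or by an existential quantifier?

existential

Eliminate → and ↔ using ¬ and ∨.
  ~(~((exists g. T(g)) & (forall h. exists e. (T(h) & S(e)))) | (forall f. ~T(f)) | (exists c. S(c)))
Push ¬ through the quantifiers and connectives to reach negation normal form:
  (exists g. T(g)) & (forall h. exists e. (T(h) & S(e))) & (exists f. T(f)) & (forall c. ~S(c))
Pull the quantifiers to the front (each side's bound variable is not free in the other side):
  exists g. forall h. exists e. exists f. forall c. (T(g) & T(h) & S(e) & T(f) & ~S(c))
The quantifier forall f sits under an odd number of negations (counting the antecedent side of each →), so it flips to exists f.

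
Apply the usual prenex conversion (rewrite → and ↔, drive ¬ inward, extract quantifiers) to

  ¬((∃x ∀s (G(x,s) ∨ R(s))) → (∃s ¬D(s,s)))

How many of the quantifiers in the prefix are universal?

First replace A → B with ¬A ∨ B.
  ¬(¬(∃x ∀s (G(x,s) ∨ R(s))) ∨ (∃s ¬D(s,s)))
Push ¬ through the quantifiers and connectives to reach negation normal form:
  (∃x ∀s (G(x,s) ∨ R(s))) ∧ (∀s D(s,s))
Give each quantifier a distinct variable: s↦z.
  (∃x ∀s (G(x,s) ∨ R(s))) ∧ (∀z D(z,z))
Extract every quantifier outward, since the variables are now distinct and don't occur free across branches:
  ∃x ∀s ∀z ((G(x,s) ∨ R(s)) ∧ D(z,z))
The prefix is ∃x ∀s ∀z: 2 universal, 1 existential.

2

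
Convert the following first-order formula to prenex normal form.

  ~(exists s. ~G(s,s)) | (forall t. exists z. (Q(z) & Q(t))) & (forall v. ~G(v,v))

forall s. forall t. exists z. forall v. (G(s,s) | Q(z) & Q(t) & ~G(v,v))

Drive negations inward (¬∀x A ≡ ∃x ¬A, ¬∃x A ≡ ∀x ¬A, De Morgan for ∧/∨):
  (forall s. G(s,s)) | (forall t. exists z. (Q(z) & Q(t))) & (forall v. ~G(v,v))
All bound variables are already distinct, so no renaming is needed.
Finally move all quantifiers to the prefix:
  forall s. forall t. exists z. forall v. (G(s,s) | Q(z) & Q(t) & ~G(v,v))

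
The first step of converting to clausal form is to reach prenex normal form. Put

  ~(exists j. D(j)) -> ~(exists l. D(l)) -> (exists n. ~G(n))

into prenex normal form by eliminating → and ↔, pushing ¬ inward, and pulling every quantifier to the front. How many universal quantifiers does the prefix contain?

Rewrite implications/biconditionals: A → B as ¬A ∨ B.
  ~~(exists j. D(j)) | ~~(exists l. D(l)) | (exists n. ~G(n))
Drive negations inward (¬∀x A ≡ ∃x ¬A, ¬∃x A ≡ ∀x ¬A, De Morgan for ∧/∨):
  (exists j. D(j)) | (exists l. D(l)) | (exists n. ~G(n))
All bound variables are already distinct, so no renaming is needed.
Finally move all quantifiers to the prefix:
  exists j. exists l. exists n. (D(j) | D(l) | ~G(n))
The prefix is exists j exists l exists n: 0 universal, 3 existential.

0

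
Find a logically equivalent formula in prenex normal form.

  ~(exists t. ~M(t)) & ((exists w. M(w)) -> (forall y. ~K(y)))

forall t. forall w. forall y. (M(t) & (~M(w) | ~K(y)))

Rewrite implications/biconditionals: A → B as ¬A ∨ B.
  ~(exists t. ~M(t)) & (~(exists w. M(w)) | (forall y. ~K(y)))
Move each ¬ inward, flipping quantifiers it crosses:
  (forall t. M(t)) & ((forall w. ~M(w)) | (forall y. ~K(y)))
All bound variables are already distinct, so no renaming is needed.
Extract every quantifier outward, since the variables are now distinct and don't occur free across branches:
  forall t. forall w. forall y. (M(t) & (~M(w) | ~K(y)))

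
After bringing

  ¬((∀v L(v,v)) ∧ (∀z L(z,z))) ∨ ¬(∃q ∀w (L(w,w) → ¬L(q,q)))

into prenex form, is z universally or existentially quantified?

existential

Rewrite implications/biconditionals: A → B as ¬A ∨ B.
  ¬((∀v L(v,v)) ∧ (∀z L(z,z))) ∨ ¬(∃q ∀w (¬L(w,w) ∨ ¬L(q,q)))
Drive negations inward (¬∀x A ≡ ∃x ¬A, ¬∃x A ≡ ∀x ¬A, De Morgan for ∧/∨):
  (∃v ¬L(v,v)) ∨ (∃z ¬L(z,z)) ∨ (∀q ∃w (L(w,w) ∧ L(q,q)))
All bound variables are already distinct, so no renaming is needed.
Extract every quantifier outward, since the variables are now distinct and don't occur free across branches:
  ∃v ∃z ∀q ∃w (¬L(v,v) ∨ ¬L(z,z) ∨ L(w,w) ∧ L(q,q))
The quantifier ∀z sits under an odd number of negations (counting the antecedent side of each →), so it flips to ∃z.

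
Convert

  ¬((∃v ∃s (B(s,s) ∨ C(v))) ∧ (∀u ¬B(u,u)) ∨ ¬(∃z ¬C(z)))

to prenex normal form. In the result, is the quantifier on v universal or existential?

Drive negations inward (¬∀x A ≡ ∃x ¬A, ¬∃x A ≡ ∀x ¬A, De Morgan for ∧/∨):
  ((∀v ∀s (¬B(s,s) ∧ ¬C(v))) ∨ (∃u B(u,u))) ∧ (∃z ¬C(z))
Pull the quantifiers to the front (each side's bound variable is not free in the other side):
  ∀v ∀s ∃u ∃z ((¬B(s,s) ∧ ¬C(v) ∨ B(u,u)) ∧ ¬C(z))
The quantifier ∃v sits under an odd number of negations, so it flips to ∀v.

universal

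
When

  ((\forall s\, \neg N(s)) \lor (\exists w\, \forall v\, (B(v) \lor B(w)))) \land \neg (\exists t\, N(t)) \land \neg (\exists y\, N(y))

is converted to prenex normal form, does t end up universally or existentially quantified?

universal

Push ¬ through the quantifiers and connectives to reach negation normal form:
  ((\forall s\, \neg N(s)) \lor (\exists w\, \forall v\, (B(v) \lor B(w)))) \land (\forall t\, \neg N(t)) \land (\forall y\, \neg N(y))
All bound variables are already distinct, so no renaming is needed.
Finally move all quantifiers to the prefix:
  \forall s\, \exists w\, \forall v\, \forall t\, \forall y\, ((\neg N(s) \lor B(v) \lor B(w)) \land \neg N(t) \land \neg N(y))
The quantifier \exists t sits under an odd number of negations, so it flips to \forall t.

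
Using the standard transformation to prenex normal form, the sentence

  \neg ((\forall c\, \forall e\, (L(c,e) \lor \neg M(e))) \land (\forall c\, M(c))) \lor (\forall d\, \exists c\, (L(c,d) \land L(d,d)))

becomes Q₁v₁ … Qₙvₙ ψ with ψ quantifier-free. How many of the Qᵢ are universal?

Push ¬ through the quantifiers and connectives to reach negation normal form:
  (\exists c\, \exists e\, (\neg L(c,e) \land M(e))) \lor (\exists c\, \neg M(c)) \lor (\forall d\, \exists c\, (L(c,d) \land L(d,d)))
Standardize variables apart so no two quantifiers bind the same name: c↦r, c↦v1.
  (\exists c\, \exists e\, (\neg L(c,e) \land M(e))) \lor (\exists r\, \neg M(r)) \lor (\forall d\, \exists v1\, (L(v1,d) \land L(d,d)))
Extract every quantifier outward, since the variables are now distinct and don't occur free across branches:
  \exists c\, \exists e\, \exists r\, \forall d\, \exists v1\, (\neg L(c,e) \land M(e) \lor \neg M(r) \lor L(v1,d) \land L(d,d))
The prefix is \exists c \exists e \exists r \forall d \exists v1: 1 universal, 4 existential.

1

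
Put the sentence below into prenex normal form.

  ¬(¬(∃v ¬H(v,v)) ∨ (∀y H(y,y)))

Push ¬ through the quantifiers and connectives to reach negation normal form:
  (∃v ¬H(v,v)) ∧ (∃y ¬H(y,y))
All bound variables are already distinct, so no renaming is needed.
Finally move all quantifiers to the prefix:
  ∃v ∃y (¬H(v,v) ∧ ¬H(y,y))

∃v ∃y (¬H(v,v) ∧ ¬H(y,y))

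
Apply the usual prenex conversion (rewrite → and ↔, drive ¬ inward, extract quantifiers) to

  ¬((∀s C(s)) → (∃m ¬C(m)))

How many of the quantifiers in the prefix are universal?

2

First replace A → B with ¬A ∨ B.
  ¬(¬(∀s C(s)) ∨ (∃m ¬C(m)))
Drive negations inward (¬∀x A ≡ ∃x ¬A, ¬∃x A ≡ ∀x ¬A, De Morgan for ∧/∨):
  (∀s C(s)) ∧ (∀m C(m))
Pull the quantifiers to the front (each side's bound variable is not free in the other side):
  ∀s ∀m (C(s) ∧ C(m))
The prefix is ∀s ∀m: 2 universal, 0 existential.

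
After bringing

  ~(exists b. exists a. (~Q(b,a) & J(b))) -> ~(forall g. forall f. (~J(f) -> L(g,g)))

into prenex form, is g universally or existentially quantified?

Rewrite implications/biconditionals: A → B as ¬A ∨ B.
  ~~(exists b. exists a. (~Q(b,a) & J(b))) | ~(forall g. forall f. (~~J(f) | L(g,g)))
Drive negations inward (¬∀x A ≡ ∃x ¬A, ¬∃x A ≡ ∀x ¬A, De Morgan for ∧/∨):
  (exists b. exists a. (~Q(b,a) & J(b))) | (exists g. exists f. (~J(f) & ~L(g,g)))
All bound variables are already distinct, so no renaming is needed.
Pull the quantifiers to the front (each side's bound variable is not free in the other side):
  exists b. exists a. exists g. exists f. (~Q(b,a) & J(b) | ~J(f) & ~L(g,g))
The quantifier forall g sits under an odd number of negations (counting the antecedent side of each →), so it flips to exists g.

existential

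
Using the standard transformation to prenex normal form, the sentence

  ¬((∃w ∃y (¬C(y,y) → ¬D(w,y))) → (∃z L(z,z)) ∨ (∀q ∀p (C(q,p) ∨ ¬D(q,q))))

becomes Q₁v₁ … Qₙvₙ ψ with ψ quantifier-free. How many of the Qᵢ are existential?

Rewrite implications/biconditionals: A → B as ¬A ∨ B.
  ¬(¬(∃w ∃y (¬¬C(y,y) ∨ ¬D(w,y))) ∨ (∃z L(z,z)) ∨ (∀q ∀p (C(q,p) ∨ ¬D(q,q))))
Drive negations inward (¬∀x A ≡ ∃x ¬A, ¬∃x A ≡ ∀x ¬A, De Morgan for ∧/∨):
  (∃w ∃y (C(y,y) ∨ ¬D(w,y))) ∧ (∀z ¬L(z,z)) ∧ (∃q ∃p (¬C(q,p) ∧ D(q,q)))
Finally move all quantifiers to the prefix:
  ∃w ∃y ∀z ∃q ∃p ((C(y,y) ∨ ¬D(w,y)) ∧ ¬L(z,z) ∧ ¬C(q,p) ∧ D(q,q))
The prefix is ∃w ∃y ∀z ∃q ∃p: 1 universal, 4 existential.

4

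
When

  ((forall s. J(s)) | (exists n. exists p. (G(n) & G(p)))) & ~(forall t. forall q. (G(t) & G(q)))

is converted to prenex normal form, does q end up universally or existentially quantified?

Drive negations inward (¬∀x A ≡ ∃x ¬A, ¬∃x A ≡ ∀x ¬A, De Morgan for ∧/∨):
  ((forall s. J(s)) | (exists n. exists p. (G(n) & G(p)))) & (exists t. exists q. (~G(t) | ~G(q)))
Extract every quantifier outward, since the variables are now distinct and don't occur free across branches:
  forall s. exists n. exists p. exists t. exists q. ((J(s) | G(n) & G(p)) & (~G(t) | ~G(q)))
The quantifier forall q sits under an odd number of negations, so it flips to exists q.

existential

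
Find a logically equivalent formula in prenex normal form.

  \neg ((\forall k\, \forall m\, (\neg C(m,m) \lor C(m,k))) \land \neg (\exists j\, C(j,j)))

Push ¬ through the quantifiers and connectives to reach negation normal form:
  (\exists k\, \exists m\, (C(m,m) \land \neg C(m,k))) \lor (\exists j\, C(j,j))
All bound variables are already distinct, so no renaming is needed.
Extract every quantifier outward, since the variables are now distinct and don't occur free across branches:
  \exists k\, \exists m\, \exists j\, (C(m,m) \land \neg C(m,k) \lor C(j,j))

\exists k\, \exists m\, \exists j\, (C(m,m) \land \neg C(m,k) \lor C(j,j))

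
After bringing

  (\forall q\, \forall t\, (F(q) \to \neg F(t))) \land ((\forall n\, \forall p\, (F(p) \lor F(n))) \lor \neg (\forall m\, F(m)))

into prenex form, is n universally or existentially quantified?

Eliminate → and ↔ using ¬ and ∨.
  (\forall q\, \forall t\, (\neg F(q) \lor \neg F(t))) \land ((\forall n\, \forall p\, (F(p) \lor F(n))) \lor \neg (\forall m\, F(m)))
Drive negations inward (¬∀x A ≡ ∃x ¬A, ¬∃x A ≡ ∀x ¬A, De Morgan for ∧/∨):
  (\forall q\, \forall t\, (\neg F(q) \lor \neg F(t))) \land ((\forall n\, \forall p\, (F(p) \lor F(n))) \lor (\exists m\, \neg F(m)))
Extract every quantifier outward, since the variables are now distinct and don't occur free across branches:
  \forall q\, \forall t\, \forall n\, \forall p\, \exists m\, ((\neg F(q) \lor \neg F(t)) \land (F(p) \lor F(n) \lor \neg F(m)))
The quantifier \forall n sits under an even number of negations (counting the antecedent side of each →), so it remains universal.

universal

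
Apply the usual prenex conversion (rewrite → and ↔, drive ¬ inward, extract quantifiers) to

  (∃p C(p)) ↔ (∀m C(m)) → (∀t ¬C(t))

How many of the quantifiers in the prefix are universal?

Eliminate → and ↔ using ¬ and ∨; A ↔ B as (¬A ∨ B) ∧ (¬B ∨ A).
  (¬(∃p C(p)) ∨ ¬(∀m C(m)) ∨ (∀t ¬C(t))) ∧ (¬(¬(∀m C(m)) ∨ (∀t ¬C(t))) ∨ (∃p C(p)))
Push ¬ through the quantifiers and connectives to reach negation normal form:
  ((∀p ¬C(p)) ∨ (∃m ¬C(m)) ∨ (∀t ¬C(t))) ∧ ((∀m C(m)) ∧ (∃t C(t)) ∨ (∃p C(p)))
Give each quantifier a distinct variable: m↦y1, t↦y, p↦a.
  ((∀p ¬C(p)) ∨ (∃m ¬C(m)) ∨ (∀t ¬C(t))) ∧ ((∀y1 C(y1)) ∧ (∃y C(y)) ∨ (∃a C(a)))
Pull the quantifiers to the front (each side's bound variable is not free in the other side):
  ∀p ∃m ∀t ∀y1 ∃y ∃a ((¬C(p) ∨ ¬C(m) ∨ ¬C(t)) ∧ (C(y1) ∧ C(y) ∨ C(a)))
The prefix is ∀p ∃m ∀t ∀y1 ∃y ∃a: 3 universal, 3 existential.

3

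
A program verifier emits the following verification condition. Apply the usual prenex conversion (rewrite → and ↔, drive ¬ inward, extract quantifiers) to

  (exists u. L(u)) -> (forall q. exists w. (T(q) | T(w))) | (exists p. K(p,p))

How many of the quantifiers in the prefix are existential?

First replace A → B with ¬A ∨ B.
  ~(exists u. L(u)) | (forall q. exists w. (T(q) | T(w))) | (exists p. K(p,p))
Drive negations inward (¬∀x A ≡ ∃x ¬A, ¬∃x A ≡ ∀x ¬A, De Morgan for ∧/∨):
  (forall u. ~L(u)) | (forall q. exists w. (T(q) | T(w))) | (exists p. K(p,p))
All bound variables are already distinct, so no renaming is needed.
Finally move all quantifiers to the prefix:
  forall u. forall q. exists w. exists p. (~L(u) | T(q) | T(w) | K(p,p))
The prefix is forall u forall q exists w exists p: 2 universal, 2 existential.

2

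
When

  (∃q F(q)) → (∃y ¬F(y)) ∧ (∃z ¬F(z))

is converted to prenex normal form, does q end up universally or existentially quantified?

universal

Rewrite implications/biconditionals: A → B as ¬A ∨ B.
  ¬(∃q F(q)) ∨ (∃y ¬F(y)) ∧ (∃z ¬F(z))
Move each ¬ inward, flipping quantifiers it crosses:
  (∀q ¬F(q)) ∨ (∃y ¬F(y)) ∧ (∃z ¬F(z))
Extract every quantifier outward, since the variables are now distinct and don't occur free across branches:
  ∀q ∃y ∃z (¬F(q) ∨ ¬F(y) ∧ ¬F(z))
The quantifier ∃q sits under an odd number of negations (counting the antecedent side of each →), so it flips to ∀q.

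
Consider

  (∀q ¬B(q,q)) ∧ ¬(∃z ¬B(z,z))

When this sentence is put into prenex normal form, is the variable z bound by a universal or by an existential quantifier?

universal

Move each ¬ inward, flipping quantifiers it crosses:
  (∀q ¬B(q,q)) ∧ (∀z B(z,z))
All bound variables are already distinct, so no renaming is needed.
Extract every quantifier outward, since the variables are now distinct and don't occur free across branches:
  ∀q ∀z (¬B(q,q) ∧ B(z,z))
The quantifier ∃z sits under an odd number of negations, so it flips to ∀z.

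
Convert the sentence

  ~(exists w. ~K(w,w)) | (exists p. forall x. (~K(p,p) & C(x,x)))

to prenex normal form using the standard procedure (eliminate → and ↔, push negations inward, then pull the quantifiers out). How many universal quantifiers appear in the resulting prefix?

2

Drive negations inward (¬∀x A ≡ ∃x ¬A, ¬∃x A ≡ ∀x ¬A, De Morgan for ∧/∨):
  (forall w. K(w,w)) | (exists p. forall x. (~K(p,p) & C(x,x)))
All bound variables are already distinct, so no renaming is needed.
Extract every quantifier outward, since the variables are now distinct and don't occur free across branches:
  forall w. exists p. forall x. (K(w,w) | ~K(p,p) & C(x,x))
The prefix is forall w exists p forall x: 2 universal, 1 existential.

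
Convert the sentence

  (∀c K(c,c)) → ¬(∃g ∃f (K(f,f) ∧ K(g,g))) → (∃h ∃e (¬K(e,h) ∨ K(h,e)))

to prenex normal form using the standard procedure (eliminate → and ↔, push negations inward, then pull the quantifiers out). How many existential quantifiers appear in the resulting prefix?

First replace A → B with ¬A ∨ B.
  ¬(∀c K(c,c)) ∨ ¬¬(∃g ∃f (K(f,f) ∧ K(g,g))) ∨ (∃h ∃e (¬K(e,h) ∨ K(h,e)))
Push ¬ through the quantifiers and connectives to reach negation normal form:
  (∃c ¬K(c,c)) ∨ (∃g ∃f (K(f,f) ∧ K(g,g))) ∨ (∃h ∃e (¬K(e,h) ∨ K(h,e)))
All bound variables are already distinct, so no renaming is needed.
Extract every quantifier outward, since the variables are now distinct and don't occur free across branches:
  ∃c ∃g ∃f ∃h ∃e (¬K(c,c) ∨ K(f,f) ∧ K(g,g) ∨ ¬K(e,h) ∨ K(h,e))
The prefix is ∃c ∃g ∃f ∃h ∃e: 0 universal, 5 existential.

5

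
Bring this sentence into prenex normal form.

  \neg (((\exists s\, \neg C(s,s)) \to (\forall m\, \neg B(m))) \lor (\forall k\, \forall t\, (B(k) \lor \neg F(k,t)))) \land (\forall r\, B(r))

\exists s\, \exists m\, \exists k\, \exists t\, \forall r\, (\neg C(s,s) \land B(m) \land \neg B(k) \land F(k,t) \land B(r))

Rewrite implications/biconditionals: A → B as ¬A ∨ B.
  \neg (\neg (\exists s\, \neg C(s,s)) \lor (\forall m\, \neg B(m)) \lor (\forall k\, \forall t\, (B(k) \lor \neg F(k,t)))) \land (\forall r\, B(r))
Push ¬ through the quantifiers and connectives to reach negation normal form:
  (\exists s\, \neg C(s,s)) \land (\exists m\, B(m)) \land (\exists k\, \exists t\, (\neg B(k) \land F(k,t))) \land (\forall r\, B(r))
Extract every quantifier outward, since the variables are now distinct and don't occur free across branches:
  \exists s\, \exists m\, \exists k\, \exists t\, \forall r\, (\neg C(s,s) \land B(m) \land \neg B(k) \land F(k,t) \land B(r))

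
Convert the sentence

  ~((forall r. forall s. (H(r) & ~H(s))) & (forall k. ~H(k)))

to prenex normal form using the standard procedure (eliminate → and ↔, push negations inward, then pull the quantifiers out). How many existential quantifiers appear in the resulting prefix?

Push ¬ through the quantifiers and connectives to reach negation normal form:
  (exists r. exists s. (~H(r) | H(s))) | (exists k. H(k))
All bound variables are already distinct, so no renaming is needed.
Pull the quantifiers to the front (each side's bound variable is not free in the other side):
  exists r. exists s. exists k. (~H(r) | H(s) | H(k))
The prefix is exists r exists s exists k: 0 universal, 3 existential.

3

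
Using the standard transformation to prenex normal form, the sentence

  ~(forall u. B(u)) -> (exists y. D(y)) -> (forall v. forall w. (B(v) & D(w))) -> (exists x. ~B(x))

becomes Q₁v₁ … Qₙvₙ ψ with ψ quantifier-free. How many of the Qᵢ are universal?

First replace A → B with ¬A ∨ B.
  ~~(forall u. B(u)) | ~(exists y. D(y)) | ~(forall v. forall w. (B(v) & D(w))) | (exists x. ~B(x))
Push ¬ through the quantifiers and connectives to reach negation normal form:
  (forall u. B(u)) | (forall y. ~D(y)) | (exists v. exists w. (~B(v) | ~D(w))) | (exists x. ~B(x))
Finally move all quantifiers to the prefix:
  forall u. forall y. exists v. exists w. exists x. (B(u) | ~D(y) | ~B(v) | ~D(w) | ~B(x))
The prefix is forall u forall y exists v exists w exists x: 2 universal, 3 existential.

2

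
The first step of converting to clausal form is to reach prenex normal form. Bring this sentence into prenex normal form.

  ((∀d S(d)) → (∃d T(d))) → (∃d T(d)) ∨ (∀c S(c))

∀d ∀y1 ∃v ∀c (S(d) ∧ ¬T(y1) ∨ T(v) ∨ S(c))

Eliminate → and ↔ using ¬ and ∨.
  ¬(¬(∀d S(d)) ∨ (∃d T(d))) ∨ (∃d T(d)) ∨ (∀c S(c))
Move each ¬ inward, flipping quantifiers it crosses:
  (∀d S(d)) ∧ (∀d ¬T(d)) ∨ (∃d T(d)) ∨ (∀c S(c))
Standardize variables apart so no two quantifiers bind the same name: d↦y1, d↦v.
  (∀d S(d)) ∧ (∀y1 ¬T(y1)) ∨ (∃v T(v)) ∨ (∀c S(c))
Pull the quantifiers to the front (each side's bound variable is not free in the other side):
  ∀d ∀y1 ∃v ∀c (S(d) ∧ ¬T(y1) ∨ T(v) ∨ S(c))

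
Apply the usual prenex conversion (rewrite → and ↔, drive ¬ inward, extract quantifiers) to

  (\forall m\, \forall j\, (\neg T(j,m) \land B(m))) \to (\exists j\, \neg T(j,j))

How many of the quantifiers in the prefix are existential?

Rewrite implications/biconditionals: A → B as ¬A ∨ B.
  \neg (\forall m\, \forall j\, (\neg T(j,m) \land B(m))) \lor (\exists j\, \neg T(j,j))
Push ¬ through the quantifiers and connectives to reach negation normal form:
  (\exists m\, \exists j\, (T(j,m) \lor \neg B(m))) \lor (\exists j\, \neg T(j,j))
Standardize variables apart so no two quantifiers bind the same name: j↦q.
  (\exists m\, \exists j\, (T(j,m) \lor \neg B(m))) \lor (\exists q\, \neg T(q,q))
Extract every quantifier outward, since the variables are now distinct and don't occur free across branches:
  \exists m\, \exists j\, \exists q\, (T(j,m) \lor \neg B(m) \lor \neg T(q,q))
The prefix is \exists m \exists j \exists q: 0 universal, 3 existential.

3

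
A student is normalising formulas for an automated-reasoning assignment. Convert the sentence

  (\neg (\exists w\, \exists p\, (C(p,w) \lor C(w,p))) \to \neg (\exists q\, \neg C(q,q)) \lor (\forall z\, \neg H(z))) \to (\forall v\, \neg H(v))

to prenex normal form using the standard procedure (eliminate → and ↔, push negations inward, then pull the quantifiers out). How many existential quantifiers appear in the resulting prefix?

2

Eliminate → and ↔ using ¬ and ∨.
  \neg (\neg \neg (\exists w\, \exists p\, (C(p,w) \lor C(w,p))) \lor \neg (\exists q\, \neg C(q,q)) \lor (\forall z\, \neg H(z))) \lor (\forall v\, \neg H(v))
Move each ¬ inward, flipping quantifiers it crosses:
  (\forall w\, \forall p\, (\neg C(p,w) \land \neg C(w,p))) \land (\exists q\, \neg C(q,q)) \land (\exists z\, H(z)) \lor (\forall v\, \neg H(v))
All bound variables are already distinct, so no renaming is needed.
Finally move all quantifiers to the prefix:
  \forall w\, \forall p\, \exists q\, \exists z\, \forall v\, (\neg C(p,w) \land \neg C(w,p) \land \neg C(q,q) \land H(z) \lor \neg H(v))
The prefix is \forall w \forall p \exists q \exists z \forall v: 3 universal, 2 existential.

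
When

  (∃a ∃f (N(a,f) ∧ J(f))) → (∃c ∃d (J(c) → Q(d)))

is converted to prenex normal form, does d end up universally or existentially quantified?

existential

First replace A → B with ¬A ∨ B.
  ¬(∃a ∃f (N(a,f) ∧ J(f))) ∨ (∃c ∃d (¬J(c) ∨ Q(d)))
Move each ¬ inward, flipping quantifiers it crosses:
  (∀a ∀f (¬N(a,f) ∨ ¬J(f))) ∨ (∃c ∃d (¬J(c) ∨ Q(d)))
Finally move all quantifiers to the prefix:
  ∀a ∀f ∃c ∃d (¬N(a,f) ∨ ¬J(f) ∨ ¬J(c) ∨ Q(d))
The quantifier ∃d sits under an even number of negations (counting the antecedent side of each →), so it remains existential.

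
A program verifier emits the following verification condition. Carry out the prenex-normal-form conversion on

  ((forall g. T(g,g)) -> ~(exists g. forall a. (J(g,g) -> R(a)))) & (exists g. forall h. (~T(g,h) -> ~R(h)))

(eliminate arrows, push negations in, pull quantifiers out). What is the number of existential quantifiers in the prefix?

First replace A → B with ¬A ∨ B.
  (~(forall g. T(g,g)) | ~(exists g. forall a. (~J(g,g) | R(a)))) & (exists g. forall h. (~~T(g,h) | ~R(h)))
Drive negations inward (¬∀x A ≡ ∃x ¬A, ¬∃x A ≡ ∀x ¬A, De Morgan for ∧/∨):
  ((exists g. ~T(g,g)) | (forall g. exists a. (J(g,g) & ~R(a)))) & (exists g. forall h. (T(g,h) | ~R(h)))
Give each quantifier a distinct variable: g↦u1, g↦w.
  ((exists g. ~T(g,g)) | (forall u1. exists a. (J(u1,u1) & ~R(a)))) & (exists w. forall h. (T(w,h) | ~R(h)))
Pull the quantifiers to the front (each side's bound variable is not free in the other side):
  exists g. forall u1. exists a. exists w. forall h. ((~T(g,g) | J(u1,u1) & ~R(a)) & (T(w,h) | ~R(h)))
The prefix is exists g forall u1 exists a exists w forall h: 2 universal, 3 existential.

3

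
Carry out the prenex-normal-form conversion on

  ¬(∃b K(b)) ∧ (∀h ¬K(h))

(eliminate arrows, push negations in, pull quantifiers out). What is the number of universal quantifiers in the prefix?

2

Move each ¬ inward, flipping quantifiers it crosses:
  (∀b ¬K(b)) ∧ (∀h ¬K(h))
All bound variables are already distinct, so no renaming is needed.
Pull the quantifiers to the front (each side's bound variable is not free in the other side):
  ∀b ∀h (¬K(b) ∧ ¬K(h))
The prefix is ∀b ∀h: 2 universal, 0 existential.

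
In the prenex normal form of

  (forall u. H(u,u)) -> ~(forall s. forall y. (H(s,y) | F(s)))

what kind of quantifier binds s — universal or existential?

existential

First replace A → B with ¬A ∨ B.
  ~(forall u. H(u,u)) | ~(forall s. forall y. (H(s,y) | F(s)))
Move each ¬ inward, flipping quantifiers it crosses:
  (exists u. ~H(u,u)) | (exists s. exists y. (~H(s,y) & ~F(s)))
All bound variables are already distinct, so no renaming is needed.
Finally move all quantifiers to the prefix:
  exists u. exists s. exists y. (~H(u,u) | ~H(s,y) & ~F(s))
The quantifier forall s sits under an odd number of negations (counting the antecedent side of each →), so it flips to exists s.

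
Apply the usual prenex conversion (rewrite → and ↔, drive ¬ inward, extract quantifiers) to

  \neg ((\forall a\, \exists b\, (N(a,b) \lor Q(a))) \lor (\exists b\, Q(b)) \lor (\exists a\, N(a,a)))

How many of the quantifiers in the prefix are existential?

1

Push ¬ through the quantifiers and connectives to reach negation normal form:
  (\exists a\, \forall b\, (\neg N(a,b) \land \neg Q(a))) \land (\forall b\, \neg Q(b)) \land (\forall a\, \neg N(a,a))
Give each quantifier a distinct variable: b↦w, a↦u.
  (\exists a\, \forall b\, (\neg N(a,b) \land \neg Q(a))) \land (\forall w\, \neg Q(w)) \land (\forall u\, \neg N(u,u))
Finally move all quantifiers to the prefix:
  \exists a\, \forall b\, \forall w\, \forall u\, (\neg N(a,b) \land \neg Q(a) \land \neg Q(w) \land \neg N(u,u))
The prefix is \exists a \forall b \forall w \forall u: 3 universal, 1 existential.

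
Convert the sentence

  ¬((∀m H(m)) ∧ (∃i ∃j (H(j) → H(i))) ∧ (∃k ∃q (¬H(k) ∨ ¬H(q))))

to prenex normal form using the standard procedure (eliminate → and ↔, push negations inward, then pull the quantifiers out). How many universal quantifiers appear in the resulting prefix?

4

Eliminate → and ↔ using ¬ and ∨.
  ¬((∀m H(m)) ∧ (∃i ∃j (¬H(j) ∨ H(i))) ∧ (∃k ∃q (¬H(k) ∨ ¬H(q))))
Push ¬ through the quantifiers and connectives to reach negation normal form:
  (∃m ¬H(m)) ∨ (∀i ∀j (H(j) ∧ ¬H(i))) ∨ (∀k ∀q (H(k) ∧ H(q)))
All bound variables are already distinct, so no renaming is needed.
Extract every quantifier outward, since the variables are now distinct and don't occur free across branches:
  ∃m ∀i ∀j ∀k ∀q (¬H(m) ∨ H(j) ∧ ¬H(i) ∨ H(k) ∧ H(q))
The prefix is ∃m ∀i ∀j ∀k ∀q: 4 universal, 1 existential.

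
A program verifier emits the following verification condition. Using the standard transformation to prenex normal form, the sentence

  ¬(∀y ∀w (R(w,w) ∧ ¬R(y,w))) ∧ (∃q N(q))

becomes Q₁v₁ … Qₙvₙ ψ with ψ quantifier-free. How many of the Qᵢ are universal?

0

Push ¬ through the quantifiers and connectives to reach negation normal form:
  (∃y ∃w (¬R(w,w) ∨ R(y,w))) ∧ (∃q N(q))
Extract every quantifier outward, since the variables are now distinct and don't occur free across branches:
  ∃y ∃w ∃q ((¬R(w,w) ∨ R(y,w)) ∧ N(q))
The prefix is ∃y ∃w ∃q: 0 universal, 3 existential.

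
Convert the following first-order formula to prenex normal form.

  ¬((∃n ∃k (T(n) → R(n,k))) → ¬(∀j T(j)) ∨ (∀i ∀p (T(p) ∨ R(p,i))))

∃n ∃k ∀j ∃i ∃p ((¬T(n) ∨ R(n,k)) ∧ T(j) ∧ ¬T(p) ∧ ¬R(p,i))

First replace A → B with ¬A ∨ B.
  ¬(¬(∃n ∃k (¬T(n) ∨ R(n,k))) ∨ ¬(∀j T(j)) ∨ (∀i ∀p (T(p) ∨ R(p,i))))
Drive negations inward (¬∀x A ≡ ∃x ¬A, ¬∃x A ≡ ∀x ¬A, De Morgan for ∧/∨):
  (∃n ∃k (¬T(n) ∨ R(n,k))) ∧ (∀j T(j)) ∧ (∃i ∃p (¬T(p) ∧ ¬R(p,i)))
Pull the quantifiers to the front (each side's bound variable is not free in the other side):
  ∃n ∃k ∀j ∃i ∃p ((¬T(n) ∨ R(n,k)) ∧ T(j) ∧ ¬T(p) ∧ ¬R(p,i))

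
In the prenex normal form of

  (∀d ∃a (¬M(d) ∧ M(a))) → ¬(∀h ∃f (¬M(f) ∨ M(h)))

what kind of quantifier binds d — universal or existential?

existential

First replace A → B with ¬A ∨ B.
  ¬(∀d ∃a (¬M(d) ∧ M(a))) ∨ ¬(∀h ∃f (¬M(f) ∨ M(h)))
Move each ¬ inward, flipping quantifiers it crosses:
  (∃d ∀a (M(d) ∨ ¬M(a))) ∨ (∃h ∀f (M(f) ∧ ¬M(h)))
Finally move all quantifiers to the prefix:
  ∃d ∀a ∃h ∀f (M(d) ∨ ¬M(a) ∨ M(f) ∧ ¬M(h))
The quantifier ∀d sits under an odd number of negations (counting the antecedent side of each →), so it flips to ∃d.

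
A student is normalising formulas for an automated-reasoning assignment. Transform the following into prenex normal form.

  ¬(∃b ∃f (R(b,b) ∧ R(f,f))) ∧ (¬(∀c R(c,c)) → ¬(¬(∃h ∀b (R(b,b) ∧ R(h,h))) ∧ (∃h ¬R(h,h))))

First replace A → B with ¬A ∨ B.
  ¬(∃b ∃f (R(b,b) ∧ R(f,f))) ∧ (¬¬(∀c R(c,c)) ∨ ¬(¬(∃h ∀b (R(b,b) ∧ R(h,h))) ∧ (∃h ¬R(h,h))))
Push ¬ through the quantifiers and connectives to reach negation normal form:
  (∀b ∀f (¬R(b,b) ∨ ¬R(f,f))) ∧ ((∀c R(c,c)) ∨ (∃h ∀b (R(b,b) ∧ R(h,h))) ∨ (∀h R(h,h)))
Standardize variables apart so no two quantifiers bind the same name: b↦q, h↦r.
  (∀b ∀f (¬R(b,b) ∨ ¬R(f,f))) ∧ ((∀c R(c,c)) ∨ (∃h ∀q (R(q,q) ∧ R(h,h))) ∨ (∀r R(r,r)))
Extract every quantifier outward, since the variables are now distinct and don't occur free across branches:
  ∀b ∀f ∀c ∃h ∀q ∀r ((¬R(b,b) ∨ ¬R(f,f)) ∧ (R(c,c) ∨ R(q,q) ∧ R(h,h) ∨ R(r,r)))

∀b ∀f ∀c ∃h ∀q ∀r ((¬R(b,b) ∨ ¬R(f,f)) ∧ (R(c,c) ∨ R(q,q) ∧ R(h,h) ∨ R(r,r)))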